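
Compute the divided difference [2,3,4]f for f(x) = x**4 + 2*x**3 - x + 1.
73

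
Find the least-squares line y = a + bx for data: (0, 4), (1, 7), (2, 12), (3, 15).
a = 19/5, b = 19/5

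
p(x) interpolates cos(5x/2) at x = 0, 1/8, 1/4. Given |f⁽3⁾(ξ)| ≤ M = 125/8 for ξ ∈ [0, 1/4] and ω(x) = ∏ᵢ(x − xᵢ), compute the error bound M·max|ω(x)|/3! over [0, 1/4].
125*sqrt(3)/110592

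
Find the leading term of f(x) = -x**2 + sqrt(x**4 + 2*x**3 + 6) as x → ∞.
x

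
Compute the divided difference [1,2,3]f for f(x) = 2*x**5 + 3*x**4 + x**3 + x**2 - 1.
262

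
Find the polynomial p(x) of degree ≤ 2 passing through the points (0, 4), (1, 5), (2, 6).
x + 4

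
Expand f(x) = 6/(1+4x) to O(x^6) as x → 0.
6 - 24*x + 96*x**2 - 384*x**3 + 1536*x**4 - 6144*x**5 + O(x**6)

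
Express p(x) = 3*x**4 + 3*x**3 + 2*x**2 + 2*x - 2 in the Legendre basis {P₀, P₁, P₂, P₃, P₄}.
(-11/15)P₀ + (19/5)P₁ + (64/21)P₂ + (6/5)P₃ + (24/35)P₄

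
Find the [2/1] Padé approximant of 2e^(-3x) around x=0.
(3*x**2 - 4*x + 2)/(x + 1)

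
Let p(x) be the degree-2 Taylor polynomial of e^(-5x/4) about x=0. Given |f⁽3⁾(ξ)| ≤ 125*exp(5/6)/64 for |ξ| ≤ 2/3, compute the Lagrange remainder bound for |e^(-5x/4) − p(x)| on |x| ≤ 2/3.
125*exp(5/6)/1296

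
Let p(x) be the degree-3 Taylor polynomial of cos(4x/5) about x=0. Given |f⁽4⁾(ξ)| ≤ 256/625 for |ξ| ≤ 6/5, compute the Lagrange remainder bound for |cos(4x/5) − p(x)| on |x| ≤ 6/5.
13824/390625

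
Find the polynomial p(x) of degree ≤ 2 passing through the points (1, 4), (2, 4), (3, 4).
4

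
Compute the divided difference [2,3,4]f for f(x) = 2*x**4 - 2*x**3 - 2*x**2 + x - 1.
90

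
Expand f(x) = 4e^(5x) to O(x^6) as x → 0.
4 + 20*x + 50*x**2 + 250*x**3/3 + 625*x**4/6 + 625*x**5/6 + O(x**6)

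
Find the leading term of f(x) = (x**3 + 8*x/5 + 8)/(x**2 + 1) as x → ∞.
x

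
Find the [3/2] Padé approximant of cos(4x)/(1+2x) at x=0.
(32*x**3/3 - 16*x**2/3 - 2*x + 1)/(1 - 4*x**2/3)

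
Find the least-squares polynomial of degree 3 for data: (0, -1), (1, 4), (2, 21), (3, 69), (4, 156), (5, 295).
-13/18 + (211/756)x + (355/252)x² + (56/27)x³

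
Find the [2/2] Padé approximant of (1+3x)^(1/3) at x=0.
(7*x**2/3 + 7*x/2 + 1)/(5*x**2/6 + 5*x/2 + 1)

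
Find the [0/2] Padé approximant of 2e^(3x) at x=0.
2/(9*x**2/2 - 3*x + 1)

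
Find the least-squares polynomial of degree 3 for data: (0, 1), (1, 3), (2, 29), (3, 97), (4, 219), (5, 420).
52/63 + (-635/189)x + (109/36)x² + (311/108)x³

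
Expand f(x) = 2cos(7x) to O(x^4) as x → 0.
2 - 49*x**2 + O(x**4)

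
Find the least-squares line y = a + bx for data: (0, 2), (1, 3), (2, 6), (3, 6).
a = 2, b = 3/2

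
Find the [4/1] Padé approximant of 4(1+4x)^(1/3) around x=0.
(1024*x**4/243 - 2048*x**3/405 + 128*x**2/15 + 256*x/15 + 4)/(44*x/15 + 1)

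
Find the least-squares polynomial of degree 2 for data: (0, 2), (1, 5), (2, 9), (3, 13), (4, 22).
81/35 + (48/35)x + (6/7)x²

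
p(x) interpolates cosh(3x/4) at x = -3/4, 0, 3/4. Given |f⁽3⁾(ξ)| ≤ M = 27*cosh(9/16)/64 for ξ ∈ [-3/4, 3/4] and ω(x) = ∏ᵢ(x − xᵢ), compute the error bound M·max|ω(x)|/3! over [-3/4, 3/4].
27*sqrt(3)*cosh(9/16)/4096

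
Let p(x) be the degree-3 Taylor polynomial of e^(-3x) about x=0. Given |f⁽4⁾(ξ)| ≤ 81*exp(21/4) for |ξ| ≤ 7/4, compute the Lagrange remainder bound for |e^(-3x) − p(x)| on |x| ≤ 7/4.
64827*exp(21/4)/2048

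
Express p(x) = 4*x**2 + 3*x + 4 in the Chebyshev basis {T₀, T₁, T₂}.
(6)T₀ + (3)T₁ + (2)T₂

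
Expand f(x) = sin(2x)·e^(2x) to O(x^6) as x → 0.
2*x + 4*x**2 + 8*x**3/3 - 16*x**5/15 + O(x**6)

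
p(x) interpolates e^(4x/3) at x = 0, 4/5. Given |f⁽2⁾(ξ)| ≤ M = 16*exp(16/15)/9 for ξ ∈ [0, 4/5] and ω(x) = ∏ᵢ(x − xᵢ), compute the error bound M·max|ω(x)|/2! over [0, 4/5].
32*exp(16/15)/225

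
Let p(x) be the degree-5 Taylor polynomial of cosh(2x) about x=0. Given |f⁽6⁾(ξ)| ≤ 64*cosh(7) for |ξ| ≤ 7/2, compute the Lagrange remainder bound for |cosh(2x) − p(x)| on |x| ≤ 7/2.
117649*cosh(7)/720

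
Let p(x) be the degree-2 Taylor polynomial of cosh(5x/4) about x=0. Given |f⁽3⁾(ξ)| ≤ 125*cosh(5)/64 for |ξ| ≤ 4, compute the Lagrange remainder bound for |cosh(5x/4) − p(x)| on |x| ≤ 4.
125*cosh(5)/6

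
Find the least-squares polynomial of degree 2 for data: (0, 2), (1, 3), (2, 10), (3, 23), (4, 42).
2 + (-2)x + (3)x²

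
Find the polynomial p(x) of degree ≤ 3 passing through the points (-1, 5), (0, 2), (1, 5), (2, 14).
3*x**2 + 2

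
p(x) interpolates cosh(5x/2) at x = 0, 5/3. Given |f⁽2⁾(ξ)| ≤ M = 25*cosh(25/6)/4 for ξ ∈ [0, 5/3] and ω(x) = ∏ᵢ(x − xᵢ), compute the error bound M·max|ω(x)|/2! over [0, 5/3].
625*cosh(25/6)/288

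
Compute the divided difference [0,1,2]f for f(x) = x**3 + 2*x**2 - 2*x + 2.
5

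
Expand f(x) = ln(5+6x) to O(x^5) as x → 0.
log(5) + 6*x/5 - 18*x**2/25 + 72*x**3/125 - 324*x**4/625 + O(x**5)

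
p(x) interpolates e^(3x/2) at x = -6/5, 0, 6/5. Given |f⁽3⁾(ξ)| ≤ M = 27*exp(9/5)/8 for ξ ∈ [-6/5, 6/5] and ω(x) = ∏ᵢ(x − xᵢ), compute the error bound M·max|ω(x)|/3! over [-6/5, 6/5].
27*sqrt(3)*exp(9/5)/125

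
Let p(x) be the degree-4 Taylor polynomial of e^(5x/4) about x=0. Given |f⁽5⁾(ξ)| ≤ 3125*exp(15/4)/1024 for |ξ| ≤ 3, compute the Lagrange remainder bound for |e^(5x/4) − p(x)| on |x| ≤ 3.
50625*exp(15/4)/8192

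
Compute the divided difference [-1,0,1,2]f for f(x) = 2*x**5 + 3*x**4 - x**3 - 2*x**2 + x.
15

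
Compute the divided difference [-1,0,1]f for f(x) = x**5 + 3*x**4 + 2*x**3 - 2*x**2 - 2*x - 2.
1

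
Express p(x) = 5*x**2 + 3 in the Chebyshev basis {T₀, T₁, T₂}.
(11/2)T₀ + (5/2)T₂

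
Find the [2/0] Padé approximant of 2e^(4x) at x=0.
16*x**2 + 8*x + 2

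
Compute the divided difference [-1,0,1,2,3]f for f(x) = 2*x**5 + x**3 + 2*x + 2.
10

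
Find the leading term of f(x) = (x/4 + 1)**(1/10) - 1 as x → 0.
x/40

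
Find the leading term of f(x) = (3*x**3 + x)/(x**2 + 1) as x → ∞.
3*x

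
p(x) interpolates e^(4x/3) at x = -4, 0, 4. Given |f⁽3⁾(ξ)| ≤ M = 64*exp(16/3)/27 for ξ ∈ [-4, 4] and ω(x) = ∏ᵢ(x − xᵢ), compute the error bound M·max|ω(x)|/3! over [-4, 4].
4096*sqrt(3)*exp(16/3)/729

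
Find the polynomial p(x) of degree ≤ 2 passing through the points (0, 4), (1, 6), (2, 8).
2*x + 4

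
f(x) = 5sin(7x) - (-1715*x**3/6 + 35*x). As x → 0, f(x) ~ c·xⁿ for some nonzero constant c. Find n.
5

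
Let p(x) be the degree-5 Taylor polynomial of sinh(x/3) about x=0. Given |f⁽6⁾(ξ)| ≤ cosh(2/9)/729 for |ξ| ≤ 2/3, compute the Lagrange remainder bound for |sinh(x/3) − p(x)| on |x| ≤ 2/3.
4*cosh(2/9)/23914845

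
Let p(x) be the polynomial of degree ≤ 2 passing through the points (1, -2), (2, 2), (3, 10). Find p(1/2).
-5/2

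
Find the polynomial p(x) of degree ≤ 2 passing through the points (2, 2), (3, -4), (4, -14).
-2*x**2 + 4*x + 2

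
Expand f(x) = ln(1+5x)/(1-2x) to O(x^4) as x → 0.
5*x - 5*x**2/2 + 110*x**3/3 + O(x**4)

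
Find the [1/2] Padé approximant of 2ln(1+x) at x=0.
2*x/(-x**2/12 + x/2 + 1)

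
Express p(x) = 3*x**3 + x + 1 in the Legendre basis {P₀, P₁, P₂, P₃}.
P₀ + (14/5)P₁ + (6/5)P₃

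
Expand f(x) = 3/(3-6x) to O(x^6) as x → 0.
1 + 2*x + 4*x**2 + 8*x**3 + 16*x**4 + 32*x**5 + O(x**6)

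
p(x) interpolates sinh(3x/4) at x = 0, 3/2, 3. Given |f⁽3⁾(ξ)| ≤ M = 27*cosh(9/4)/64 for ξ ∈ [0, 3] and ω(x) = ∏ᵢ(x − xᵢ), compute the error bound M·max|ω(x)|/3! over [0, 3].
27*sqrt(3)*cosh(9/4)/512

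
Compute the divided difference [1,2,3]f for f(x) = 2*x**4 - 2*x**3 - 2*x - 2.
38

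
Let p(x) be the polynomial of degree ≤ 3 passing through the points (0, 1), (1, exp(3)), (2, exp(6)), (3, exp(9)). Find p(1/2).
-5*exp(6)/16 + 5/16 + 15*exp(3)/16 + exp(9)/16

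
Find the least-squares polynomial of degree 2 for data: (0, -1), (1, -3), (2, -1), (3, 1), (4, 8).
-36/35 + (-103/35)x + (9/7)x²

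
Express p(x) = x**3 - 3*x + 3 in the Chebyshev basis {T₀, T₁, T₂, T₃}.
(3)T₀ + (-9/4)T₁ + (1/4)T₃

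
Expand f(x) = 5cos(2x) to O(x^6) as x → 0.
5 - 10*x**2 + 10*x**4/3 + O(x**6)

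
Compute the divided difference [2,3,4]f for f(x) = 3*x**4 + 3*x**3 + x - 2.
192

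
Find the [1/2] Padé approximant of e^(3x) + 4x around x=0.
(569*x/89 + 1)/(-45*x**2/178 - 54*x/89 + 1)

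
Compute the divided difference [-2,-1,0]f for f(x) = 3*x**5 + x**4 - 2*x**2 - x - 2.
-40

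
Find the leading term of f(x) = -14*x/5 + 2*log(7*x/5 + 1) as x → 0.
-49*x**2/25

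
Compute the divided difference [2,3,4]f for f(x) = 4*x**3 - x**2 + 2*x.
35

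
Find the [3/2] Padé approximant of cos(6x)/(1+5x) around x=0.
(900*x**3/7 - 180*x**2/7 - 5*x + 1)/(1 - 229*x**2/7)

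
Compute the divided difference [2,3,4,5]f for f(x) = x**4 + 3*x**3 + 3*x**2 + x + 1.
17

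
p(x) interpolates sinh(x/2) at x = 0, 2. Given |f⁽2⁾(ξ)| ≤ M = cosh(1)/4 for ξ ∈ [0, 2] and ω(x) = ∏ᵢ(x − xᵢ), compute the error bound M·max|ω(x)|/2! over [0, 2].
cosh(1)/8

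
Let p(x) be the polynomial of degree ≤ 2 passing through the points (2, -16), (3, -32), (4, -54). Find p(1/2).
-13/4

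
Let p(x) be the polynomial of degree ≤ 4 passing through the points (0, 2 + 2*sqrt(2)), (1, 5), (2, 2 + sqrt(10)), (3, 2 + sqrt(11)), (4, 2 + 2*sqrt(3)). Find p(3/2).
-5*sqrt(11)/32 - 5*sqrt(2)/64 + 3*sqrt(3)/64 + 45*sqrt(10)/64 + 109/32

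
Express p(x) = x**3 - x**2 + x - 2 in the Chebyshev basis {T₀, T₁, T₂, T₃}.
(-5/2)T₀ + (7/4)T₁ + (-1/2)T₂ + (1/4)T₃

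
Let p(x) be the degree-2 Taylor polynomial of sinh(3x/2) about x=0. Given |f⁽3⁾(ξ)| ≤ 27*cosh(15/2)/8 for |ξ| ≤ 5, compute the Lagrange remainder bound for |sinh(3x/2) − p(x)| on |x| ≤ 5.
1125*cosh(15/2)/16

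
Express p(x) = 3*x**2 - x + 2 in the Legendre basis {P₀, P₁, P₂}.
(3)P₀ - P₁ + (2)P₂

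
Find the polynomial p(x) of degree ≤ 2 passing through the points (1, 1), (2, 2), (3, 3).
x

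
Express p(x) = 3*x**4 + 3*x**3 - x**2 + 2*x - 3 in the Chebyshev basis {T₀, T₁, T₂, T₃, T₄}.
(-19/8)T₀ + (17/4)T₁ + T₂ + (3/4)T₃ + (3/8)T₄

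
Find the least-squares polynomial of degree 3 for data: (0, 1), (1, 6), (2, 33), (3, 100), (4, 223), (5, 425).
6/7 + (23/21)x + (37/28)x² + (37/12)x³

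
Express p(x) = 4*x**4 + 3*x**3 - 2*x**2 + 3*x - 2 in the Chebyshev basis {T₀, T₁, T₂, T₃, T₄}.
(-3/2)T₀ + (21/4)T₁ + T₂ + (3/4)T₃ + (1/2)T₄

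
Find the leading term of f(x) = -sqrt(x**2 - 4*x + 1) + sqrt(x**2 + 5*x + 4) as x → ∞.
9/2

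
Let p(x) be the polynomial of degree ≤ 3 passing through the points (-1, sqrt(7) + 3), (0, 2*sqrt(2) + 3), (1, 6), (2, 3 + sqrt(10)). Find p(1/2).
-sqrt(10)/16 - sqrt(7)/16 + 9*sqrt(2)/8 + 75/16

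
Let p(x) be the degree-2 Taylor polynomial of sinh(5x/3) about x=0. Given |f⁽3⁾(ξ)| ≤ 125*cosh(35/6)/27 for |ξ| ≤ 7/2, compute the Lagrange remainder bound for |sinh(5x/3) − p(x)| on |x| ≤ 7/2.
42875*cosh(35/6)/1296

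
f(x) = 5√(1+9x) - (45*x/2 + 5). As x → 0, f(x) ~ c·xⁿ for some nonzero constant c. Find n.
2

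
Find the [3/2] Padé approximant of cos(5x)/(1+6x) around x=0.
(7675*x**3/94 - 7675*x**2/564 - 6*x + 1)/(1 - 20929*x**2/564)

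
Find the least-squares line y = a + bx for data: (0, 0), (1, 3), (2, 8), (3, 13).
a = -3/5, b = 22/5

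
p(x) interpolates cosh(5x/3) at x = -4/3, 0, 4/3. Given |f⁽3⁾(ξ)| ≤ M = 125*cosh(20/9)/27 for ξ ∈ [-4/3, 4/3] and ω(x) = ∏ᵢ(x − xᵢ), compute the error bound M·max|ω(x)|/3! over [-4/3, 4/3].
8000*sqrt(3)*cosh(20/9)/19683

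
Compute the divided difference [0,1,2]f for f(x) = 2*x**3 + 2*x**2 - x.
8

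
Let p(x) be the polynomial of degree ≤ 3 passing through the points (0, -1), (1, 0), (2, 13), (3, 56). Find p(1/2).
-7/8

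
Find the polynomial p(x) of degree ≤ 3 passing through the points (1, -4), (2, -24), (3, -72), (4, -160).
-2*x**3 - 2*x**2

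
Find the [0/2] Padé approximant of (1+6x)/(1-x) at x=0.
1/(42*x**2 - 7*x + 1)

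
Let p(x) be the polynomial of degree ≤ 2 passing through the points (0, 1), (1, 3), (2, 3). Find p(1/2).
9/4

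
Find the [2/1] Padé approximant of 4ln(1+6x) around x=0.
24*x*(x + 1)/(4*x + 1)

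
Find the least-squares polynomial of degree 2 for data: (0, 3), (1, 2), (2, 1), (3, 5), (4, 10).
113/35 + (-221/70)x + (17/14)x²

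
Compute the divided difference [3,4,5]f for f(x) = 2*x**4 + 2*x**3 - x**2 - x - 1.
217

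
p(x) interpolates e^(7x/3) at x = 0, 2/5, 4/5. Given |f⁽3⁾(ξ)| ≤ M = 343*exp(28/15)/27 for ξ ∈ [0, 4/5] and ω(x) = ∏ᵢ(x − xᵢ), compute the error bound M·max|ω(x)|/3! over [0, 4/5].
2744*sqrt(3)*exp(28/15)/91125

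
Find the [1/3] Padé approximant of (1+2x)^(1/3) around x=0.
(5*x/3 + 1)/(8*x**3/81 - 2*x**2/9 + x + 1)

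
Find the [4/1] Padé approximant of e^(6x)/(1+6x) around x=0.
(318*x**4/5 + 168*x**3/5 + 18*x**2 + 88*x/15 + 1)/(88*x/15 + 1)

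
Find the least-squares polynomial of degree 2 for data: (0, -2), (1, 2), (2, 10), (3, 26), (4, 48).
-12/7 + (-6/35)x + (22/7)x²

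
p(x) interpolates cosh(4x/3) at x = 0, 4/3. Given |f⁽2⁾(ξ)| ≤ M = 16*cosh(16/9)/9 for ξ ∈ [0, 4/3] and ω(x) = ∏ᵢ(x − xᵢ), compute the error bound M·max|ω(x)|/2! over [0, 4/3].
32*cosh(16/9)/81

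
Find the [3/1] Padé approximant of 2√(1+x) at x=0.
(-x**3/32 + 3*x**2/8 + 9*x/4 + 2)/(5*x/8 + 1)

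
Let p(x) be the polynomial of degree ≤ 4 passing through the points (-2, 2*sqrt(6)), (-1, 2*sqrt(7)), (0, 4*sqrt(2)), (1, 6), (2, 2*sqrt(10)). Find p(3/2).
-35*sqrt(2)/16 - 5*sqrt(6)/64 + 7*sqrt(7)/16 + 35*sqrt(10)/64 + 105/16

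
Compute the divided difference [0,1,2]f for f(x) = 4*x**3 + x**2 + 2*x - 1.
13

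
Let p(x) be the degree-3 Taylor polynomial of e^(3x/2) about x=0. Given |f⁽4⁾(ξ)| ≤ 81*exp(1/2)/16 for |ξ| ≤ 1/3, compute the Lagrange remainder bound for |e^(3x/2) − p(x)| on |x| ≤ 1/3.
exp(1/2)/384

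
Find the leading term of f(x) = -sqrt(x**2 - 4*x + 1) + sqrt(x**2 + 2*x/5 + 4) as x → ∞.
11/5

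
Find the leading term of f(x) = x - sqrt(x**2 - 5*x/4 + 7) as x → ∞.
5/8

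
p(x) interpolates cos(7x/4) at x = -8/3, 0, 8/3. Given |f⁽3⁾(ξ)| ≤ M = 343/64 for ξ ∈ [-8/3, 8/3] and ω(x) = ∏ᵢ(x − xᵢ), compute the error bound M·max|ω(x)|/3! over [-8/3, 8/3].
2744*sqrt(3)/729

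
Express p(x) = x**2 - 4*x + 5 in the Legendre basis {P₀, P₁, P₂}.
(16/3)P₀ + (-4)P₁ + (2/3)P₂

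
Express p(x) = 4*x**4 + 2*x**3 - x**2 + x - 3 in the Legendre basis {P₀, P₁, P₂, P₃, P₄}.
(-38/15)P₀ + (11/5)P₁ + (34/21)P₂ + (4/5)P₃ + (32/35)P₄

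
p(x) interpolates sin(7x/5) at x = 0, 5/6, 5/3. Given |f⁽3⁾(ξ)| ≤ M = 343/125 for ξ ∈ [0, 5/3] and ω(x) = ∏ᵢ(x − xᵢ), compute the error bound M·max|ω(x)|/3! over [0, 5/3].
343*sqrt(3)/5832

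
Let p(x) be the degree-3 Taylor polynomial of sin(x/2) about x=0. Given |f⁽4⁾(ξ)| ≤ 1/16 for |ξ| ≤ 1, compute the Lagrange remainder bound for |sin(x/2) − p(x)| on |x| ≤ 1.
1/384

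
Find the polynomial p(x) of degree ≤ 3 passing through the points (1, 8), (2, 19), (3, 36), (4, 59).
3*x**2 + 2*x + 3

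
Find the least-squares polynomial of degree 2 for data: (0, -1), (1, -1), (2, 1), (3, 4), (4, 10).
-33/35 + (-71/70)x + (13/14)x²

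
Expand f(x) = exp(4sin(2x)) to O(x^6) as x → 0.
1 + 8*x + 32*x**2 + 80*x**3 + 128*x**4 + 1552*x**5/15 + O(x**6)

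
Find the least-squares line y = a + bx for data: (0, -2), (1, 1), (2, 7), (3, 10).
a = -23/10, b = 21/5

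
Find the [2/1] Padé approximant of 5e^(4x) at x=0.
(40*x**2/3 + 40*x/3 + 5)/(1 - 4*x/3)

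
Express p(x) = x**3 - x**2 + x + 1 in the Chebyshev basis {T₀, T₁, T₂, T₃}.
(1/2)T₀ + (7/4)T₁ + (-1/2)T₂ + (1/4)T₃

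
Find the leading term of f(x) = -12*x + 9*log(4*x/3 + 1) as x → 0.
-8*x**2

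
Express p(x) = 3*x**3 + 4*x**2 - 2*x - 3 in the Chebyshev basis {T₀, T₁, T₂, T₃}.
-T₀ + (1/4)T₁ + (2)T₂ + (3/4)T₃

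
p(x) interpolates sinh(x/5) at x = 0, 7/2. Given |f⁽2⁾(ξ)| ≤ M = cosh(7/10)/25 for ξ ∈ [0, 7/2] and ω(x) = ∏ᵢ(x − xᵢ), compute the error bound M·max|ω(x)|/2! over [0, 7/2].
49*cosh(7/10)/800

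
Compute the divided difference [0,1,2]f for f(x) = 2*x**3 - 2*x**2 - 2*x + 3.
4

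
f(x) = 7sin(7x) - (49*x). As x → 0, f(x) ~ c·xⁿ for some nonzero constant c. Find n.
3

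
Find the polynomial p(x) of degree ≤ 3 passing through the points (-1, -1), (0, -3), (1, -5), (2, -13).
-x**3 - x - 3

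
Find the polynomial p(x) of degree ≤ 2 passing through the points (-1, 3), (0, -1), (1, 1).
3*x**2 - x - 1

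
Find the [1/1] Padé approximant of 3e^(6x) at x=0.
(9*x + 3)/(1 - 3*x)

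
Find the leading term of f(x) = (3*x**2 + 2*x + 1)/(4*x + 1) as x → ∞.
3*x/4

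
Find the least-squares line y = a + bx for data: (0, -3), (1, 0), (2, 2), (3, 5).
a = -29/10, b = 13/5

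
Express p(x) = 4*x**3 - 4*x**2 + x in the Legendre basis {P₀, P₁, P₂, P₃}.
(-4/3)P₀ + (17/5)P₁ + (-8/3)P₂ + (8/5)P₃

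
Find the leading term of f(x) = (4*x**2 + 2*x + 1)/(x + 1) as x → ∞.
4*x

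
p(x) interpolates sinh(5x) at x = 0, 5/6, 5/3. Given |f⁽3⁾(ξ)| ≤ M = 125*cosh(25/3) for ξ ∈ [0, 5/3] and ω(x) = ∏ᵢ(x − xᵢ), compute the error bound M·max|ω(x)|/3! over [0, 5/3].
15625*sqrt(3)*cosh(25/3)/5832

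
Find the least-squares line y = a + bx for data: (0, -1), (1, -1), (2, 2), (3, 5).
a = -19/10, b = 21/10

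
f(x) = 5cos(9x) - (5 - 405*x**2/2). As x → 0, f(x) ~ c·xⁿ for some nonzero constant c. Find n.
4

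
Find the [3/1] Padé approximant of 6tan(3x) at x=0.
54*x**3 + 18*x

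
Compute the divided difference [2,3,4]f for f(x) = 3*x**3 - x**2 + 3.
26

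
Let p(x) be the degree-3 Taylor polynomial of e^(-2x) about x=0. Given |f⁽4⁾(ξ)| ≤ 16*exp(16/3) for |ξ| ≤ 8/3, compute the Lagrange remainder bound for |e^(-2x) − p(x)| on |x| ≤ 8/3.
8192*exp(16/3)/243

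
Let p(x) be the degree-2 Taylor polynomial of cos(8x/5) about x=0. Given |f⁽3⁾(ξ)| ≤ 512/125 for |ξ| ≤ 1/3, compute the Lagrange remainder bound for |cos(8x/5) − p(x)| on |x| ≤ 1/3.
256/10125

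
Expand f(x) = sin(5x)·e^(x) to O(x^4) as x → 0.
5*x + 5*x**2 - 55*x**3/3 + O(x**4)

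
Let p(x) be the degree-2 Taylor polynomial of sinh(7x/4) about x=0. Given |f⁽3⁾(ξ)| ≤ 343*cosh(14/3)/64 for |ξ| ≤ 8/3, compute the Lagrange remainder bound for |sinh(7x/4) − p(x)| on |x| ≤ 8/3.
1372*cosh(14/3)/81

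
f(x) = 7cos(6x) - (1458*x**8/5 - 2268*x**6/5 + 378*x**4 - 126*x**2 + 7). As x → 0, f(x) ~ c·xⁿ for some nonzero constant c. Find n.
10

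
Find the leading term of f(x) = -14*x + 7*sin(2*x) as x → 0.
-28*x**3/3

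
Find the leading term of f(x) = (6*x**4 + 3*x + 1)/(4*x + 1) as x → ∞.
3*x**3/2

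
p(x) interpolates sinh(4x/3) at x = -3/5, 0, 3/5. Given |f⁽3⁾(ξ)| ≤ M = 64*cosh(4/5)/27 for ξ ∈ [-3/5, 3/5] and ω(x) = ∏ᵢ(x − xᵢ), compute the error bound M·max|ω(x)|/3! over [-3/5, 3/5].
64*sqrt(3)*cosh(4/5)/3375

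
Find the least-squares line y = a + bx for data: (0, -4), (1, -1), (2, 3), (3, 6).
a = -41/10, b = 17/5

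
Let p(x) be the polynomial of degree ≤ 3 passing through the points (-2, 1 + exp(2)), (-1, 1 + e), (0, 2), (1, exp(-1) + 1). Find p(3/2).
(e*(-5*exp(2) - 19 + 21*e) + 35)*exp(-1)/16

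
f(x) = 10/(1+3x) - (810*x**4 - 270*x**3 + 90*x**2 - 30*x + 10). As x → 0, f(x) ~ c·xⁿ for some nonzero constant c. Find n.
5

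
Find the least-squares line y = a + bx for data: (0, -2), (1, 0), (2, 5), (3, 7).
a = -23/10, b = 16/5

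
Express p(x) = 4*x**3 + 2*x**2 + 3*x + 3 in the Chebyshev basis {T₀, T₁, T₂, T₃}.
(4)T₀ + (6)T₁ + T₂ + T₃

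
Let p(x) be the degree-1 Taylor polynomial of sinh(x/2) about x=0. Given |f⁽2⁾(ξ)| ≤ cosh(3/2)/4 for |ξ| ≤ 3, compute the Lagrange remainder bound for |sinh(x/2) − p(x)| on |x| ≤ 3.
9*cosh(3/2)/8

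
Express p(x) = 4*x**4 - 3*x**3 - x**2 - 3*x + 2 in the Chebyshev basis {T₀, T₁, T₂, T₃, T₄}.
(3)T₀ + (-21/4)T₁ + (3/2)T₂ + (-3/4)T₃ + (1/2)T₄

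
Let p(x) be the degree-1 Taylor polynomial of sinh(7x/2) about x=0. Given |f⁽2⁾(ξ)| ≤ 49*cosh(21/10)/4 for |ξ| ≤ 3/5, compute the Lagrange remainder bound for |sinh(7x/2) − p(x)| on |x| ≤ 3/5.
441*cosh(21/10)/200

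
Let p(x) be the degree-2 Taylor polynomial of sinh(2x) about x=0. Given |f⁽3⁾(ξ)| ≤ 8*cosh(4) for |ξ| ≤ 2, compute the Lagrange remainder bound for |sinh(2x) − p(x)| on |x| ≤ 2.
32*cosh(4)/3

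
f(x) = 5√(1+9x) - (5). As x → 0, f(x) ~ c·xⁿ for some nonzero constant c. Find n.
1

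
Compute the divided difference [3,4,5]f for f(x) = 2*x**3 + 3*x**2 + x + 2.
27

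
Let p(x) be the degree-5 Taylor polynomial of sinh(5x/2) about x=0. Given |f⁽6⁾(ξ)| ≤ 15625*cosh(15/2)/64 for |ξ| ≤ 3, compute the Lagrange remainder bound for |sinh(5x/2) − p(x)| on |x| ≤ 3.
253125*cosh(15/2)/1024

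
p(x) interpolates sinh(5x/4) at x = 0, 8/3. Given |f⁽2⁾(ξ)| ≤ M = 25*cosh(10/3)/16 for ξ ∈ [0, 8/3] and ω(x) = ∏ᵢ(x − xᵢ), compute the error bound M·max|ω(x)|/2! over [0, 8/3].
25*cosh(10/3)/18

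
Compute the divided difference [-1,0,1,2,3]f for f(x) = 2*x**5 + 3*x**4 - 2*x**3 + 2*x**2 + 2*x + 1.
13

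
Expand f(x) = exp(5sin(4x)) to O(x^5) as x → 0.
1 + 20*x + 200*x**2 + 1280*x**3 + 5600*x**4 + O(x**5)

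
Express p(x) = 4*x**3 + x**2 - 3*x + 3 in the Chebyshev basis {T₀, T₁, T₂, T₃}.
(7/2)T₀ + (1/2)T₂ + T₃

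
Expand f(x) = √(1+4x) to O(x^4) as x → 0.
1 + 2*x - 2*x**2 + 4*x**3 + O(x**4)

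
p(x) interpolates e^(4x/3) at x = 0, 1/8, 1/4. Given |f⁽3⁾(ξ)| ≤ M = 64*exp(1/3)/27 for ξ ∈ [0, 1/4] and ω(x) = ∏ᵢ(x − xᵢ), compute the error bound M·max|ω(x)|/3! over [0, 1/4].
sqrt(3)*exp(1/3)/5832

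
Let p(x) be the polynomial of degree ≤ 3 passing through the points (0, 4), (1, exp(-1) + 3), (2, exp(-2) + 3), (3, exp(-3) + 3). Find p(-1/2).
(-35*exp(2) - 5 + 21*e + 83*exp(3))*exp(-3)/16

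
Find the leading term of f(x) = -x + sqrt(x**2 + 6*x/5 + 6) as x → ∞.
3/5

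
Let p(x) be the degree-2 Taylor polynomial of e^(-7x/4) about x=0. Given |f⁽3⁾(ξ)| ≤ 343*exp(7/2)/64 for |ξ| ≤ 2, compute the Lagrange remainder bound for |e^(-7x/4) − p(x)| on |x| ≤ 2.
343*exp(7/2)/48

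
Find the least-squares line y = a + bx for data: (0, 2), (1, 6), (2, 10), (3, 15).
a = 9/5, b = 43/10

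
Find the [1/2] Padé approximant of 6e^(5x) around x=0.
(10*x + 6)/(25*x**2/6 - 10*x/3 + 1)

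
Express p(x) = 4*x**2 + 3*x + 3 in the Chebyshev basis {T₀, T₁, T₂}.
(5)T₀ + (3)T₁ + (2)T₂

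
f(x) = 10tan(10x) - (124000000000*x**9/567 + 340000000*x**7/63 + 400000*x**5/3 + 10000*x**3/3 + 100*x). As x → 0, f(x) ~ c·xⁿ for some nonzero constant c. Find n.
11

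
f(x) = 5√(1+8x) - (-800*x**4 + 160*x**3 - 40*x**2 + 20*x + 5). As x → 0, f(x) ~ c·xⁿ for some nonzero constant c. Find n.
5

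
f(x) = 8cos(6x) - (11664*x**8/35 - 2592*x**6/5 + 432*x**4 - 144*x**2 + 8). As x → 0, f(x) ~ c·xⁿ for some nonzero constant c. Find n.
10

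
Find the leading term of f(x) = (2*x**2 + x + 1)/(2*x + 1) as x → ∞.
x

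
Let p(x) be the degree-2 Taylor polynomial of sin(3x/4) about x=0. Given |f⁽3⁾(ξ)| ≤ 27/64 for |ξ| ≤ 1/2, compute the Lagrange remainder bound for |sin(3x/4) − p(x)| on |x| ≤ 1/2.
9/1024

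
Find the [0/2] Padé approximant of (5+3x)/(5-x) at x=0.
1/(12*x**2/25 - 4*x/5 + 1)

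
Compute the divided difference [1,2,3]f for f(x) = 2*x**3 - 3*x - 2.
12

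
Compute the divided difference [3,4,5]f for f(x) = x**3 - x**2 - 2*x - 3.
11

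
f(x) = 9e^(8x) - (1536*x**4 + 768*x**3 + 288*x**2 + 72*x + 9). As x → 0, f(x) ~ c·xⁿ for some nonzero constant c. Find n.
5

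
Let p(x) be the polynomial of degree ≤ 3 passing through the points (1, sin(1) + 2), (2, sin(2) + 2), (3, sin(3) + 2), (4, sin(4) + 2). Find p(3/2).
sin(4)/16 - 5*sin(3)/16 + 5*sin(1)/16 + 15*sin(2)/16 + 2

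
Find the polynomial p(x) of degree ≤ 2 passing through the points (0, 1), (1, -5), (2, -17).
-3*x**2 - 3*x + 1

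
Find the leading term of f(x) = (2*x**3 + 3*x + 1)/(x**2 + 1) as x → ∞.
2*x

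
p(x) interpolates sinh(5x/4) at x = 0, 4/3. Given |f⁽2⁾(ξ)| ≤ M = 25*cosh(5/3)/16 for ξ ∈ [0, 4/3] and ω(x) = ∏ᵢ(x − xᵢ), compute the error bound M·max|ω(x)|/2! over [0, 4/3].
25*cosh(5/3)/72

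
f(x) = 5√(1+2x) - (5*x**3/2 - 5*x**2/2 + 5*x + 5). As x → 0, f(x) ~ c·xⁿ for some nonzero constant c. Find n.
4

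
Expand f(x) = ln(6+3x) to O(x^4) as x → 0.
log(6) + x/2 - x**2/8 + x**3/24 + O(x**4)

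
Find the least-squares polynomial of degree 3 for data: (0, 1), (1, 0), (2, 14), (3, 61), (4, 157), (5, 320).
64/63 + (-578/189)x + (-8/9)x² + (77/27)x³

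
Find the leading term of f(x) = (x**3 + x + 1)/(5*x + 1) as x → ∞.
x**2/5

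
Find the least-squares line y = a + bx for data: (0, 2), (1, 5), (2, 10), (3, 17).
a = 1, b = 5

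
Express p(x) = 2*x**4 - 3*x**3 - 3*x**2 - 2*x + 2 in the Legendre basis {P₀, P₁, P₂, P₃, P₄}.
(7/5)P₀ + (-19/5)P₁ + (-6/7)P₂ + (-6/5)P₃ + (16/35)P₄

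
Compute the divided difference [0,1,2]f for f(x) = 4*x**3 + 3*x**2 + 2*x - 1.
15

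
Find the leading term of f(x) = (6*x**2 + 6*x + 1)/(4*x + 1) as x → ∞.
3*x/2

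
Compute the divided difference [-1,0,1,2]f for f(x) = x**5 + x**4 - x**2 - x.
7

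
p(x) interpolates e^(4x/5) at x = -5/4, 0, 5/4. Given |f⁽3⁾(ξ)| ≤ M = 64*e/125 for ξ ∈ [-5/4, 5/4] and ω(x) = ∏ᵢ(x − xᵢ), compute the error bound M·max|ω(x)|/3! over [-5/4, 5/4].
sqrt(3)*e/27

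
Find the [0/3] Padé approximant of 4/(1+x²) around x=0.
4/(x**2 + 1)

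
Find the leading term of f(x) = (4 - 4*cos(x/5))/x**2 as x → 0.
2/25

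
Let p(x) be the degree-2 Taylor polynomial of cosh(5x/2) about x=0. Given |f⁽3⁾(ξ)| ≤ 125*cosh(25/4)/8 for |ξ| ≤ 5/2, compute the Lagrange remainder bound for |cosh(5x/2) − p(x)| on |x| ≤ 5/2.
15625*cosh(25/4)/384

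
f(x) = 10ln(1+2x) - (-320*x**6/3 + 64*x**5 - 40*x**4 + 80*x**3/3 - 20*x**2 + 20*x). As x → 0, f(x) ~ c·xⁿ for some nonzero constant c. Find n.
7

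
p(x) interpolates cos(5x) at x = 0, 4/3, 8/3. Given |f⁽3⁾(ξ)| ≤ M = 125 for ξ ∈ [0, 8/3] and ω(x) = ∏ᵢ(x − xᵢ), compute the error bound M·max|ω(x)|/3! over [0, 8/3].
8000*sqrt(3)/729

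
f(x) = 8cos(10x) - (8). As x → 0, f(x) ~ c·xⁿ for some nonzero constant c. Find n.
2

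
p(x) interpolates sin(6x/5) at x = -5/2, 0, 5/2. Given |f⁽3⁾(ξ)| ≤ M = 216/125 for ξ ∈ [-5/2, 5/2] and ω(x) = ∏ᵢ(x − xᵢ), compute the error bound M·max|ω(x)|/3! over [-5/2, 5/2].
sqrt(3)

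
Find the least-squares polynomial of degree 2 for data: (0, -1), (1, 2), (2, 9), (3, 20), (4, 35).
-1 + x + (2)x²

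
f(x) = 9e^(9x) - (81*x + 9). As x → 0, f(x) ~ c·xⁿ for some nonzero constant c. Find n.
2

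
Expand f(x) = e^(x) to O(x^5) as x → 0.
1 + x + x**2/2 + x**3/6 + x**4/24 + O(x**5)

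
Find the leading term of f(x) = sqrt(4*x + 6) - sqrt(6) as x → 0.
sqrt(6)*x/3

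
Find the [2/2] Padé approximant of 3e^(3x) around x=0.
(9*x**2/4 + 9*x/2 + 3)/(3*x**2/4 - 3*x/2 + 1)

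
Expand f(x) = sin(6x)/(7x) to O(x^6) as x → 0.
6/7 - 36*x**2/7 + 324*x**4/35 + O(x**6)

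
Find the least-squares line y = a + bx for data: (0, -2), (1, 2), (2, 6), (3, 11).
a = -11/5, b = 43/10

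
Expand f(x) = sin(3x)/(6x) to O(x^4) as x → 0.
1/2 - 3*x**2/4 + O(x**4)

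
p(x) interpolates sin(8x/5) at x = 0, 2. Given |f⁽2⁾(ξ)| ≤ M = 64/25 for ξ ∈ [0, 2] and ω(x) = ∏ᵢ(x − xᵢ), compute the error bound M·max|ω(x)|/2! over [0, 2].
32/25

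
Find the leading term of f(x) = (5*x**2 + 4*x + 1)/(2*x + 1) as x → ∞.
5*x/2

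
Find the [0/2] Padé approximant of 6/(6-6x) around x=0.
1/(1 - x)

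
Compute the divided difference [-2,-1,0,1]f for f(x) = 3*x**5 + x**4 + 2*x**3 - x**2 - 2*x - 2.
15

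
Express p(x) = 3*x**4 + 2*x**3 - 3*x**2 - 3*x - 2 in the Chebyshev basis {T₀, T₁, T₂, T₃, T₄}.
(-19/8)T₀ + (-3/2)T₁ + (1/2)T₃ + (3/8)T₄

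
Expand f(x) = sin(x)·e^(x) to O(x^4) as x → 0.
x + x**2 + x**3/3 + O(x**4)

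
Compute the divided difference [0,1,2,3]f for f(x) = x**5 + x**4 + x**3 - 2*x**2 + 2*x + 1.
32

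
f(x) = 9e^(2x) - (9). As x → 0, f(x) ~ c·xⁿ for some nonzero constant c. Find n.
1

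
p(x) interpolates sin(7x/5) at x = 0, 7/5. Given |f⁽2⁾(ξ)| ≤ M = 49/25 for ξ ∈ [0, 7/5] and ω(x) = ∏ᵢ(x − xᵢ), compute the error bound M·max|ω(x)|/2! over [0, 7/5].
2401/5000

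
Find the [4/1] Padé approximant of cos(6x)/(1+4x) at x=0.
(54*x**4 - 18*x**2 + 1)/(4*x + 1)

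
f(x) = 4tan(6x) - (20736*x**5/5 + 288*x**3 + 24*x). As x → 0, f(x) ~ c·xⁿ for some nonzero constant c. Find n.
7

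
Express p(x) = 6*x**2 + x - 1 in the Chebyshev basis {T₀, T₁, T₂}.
(2)T₀ + T₁ + (3)T₂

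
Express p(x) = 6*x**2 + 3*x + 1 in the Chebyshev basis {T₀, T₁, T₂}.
(4)T₀ + (3)T₁ + (3)T₂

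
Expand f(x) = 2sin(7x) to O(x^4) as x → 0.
14*x - 343*x**3/3 + O(x**4)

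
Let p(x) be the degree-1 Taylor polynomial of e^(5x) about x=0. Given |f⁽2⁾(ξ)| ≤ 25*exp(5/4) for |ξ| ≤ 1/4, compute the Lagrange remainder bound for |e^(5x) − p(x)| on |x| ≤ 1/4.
25*exp(5/4)/32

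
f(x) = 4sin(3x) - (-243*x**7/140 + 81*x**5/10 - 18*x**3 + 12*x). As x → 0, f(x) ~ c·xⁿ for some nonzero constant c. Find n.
9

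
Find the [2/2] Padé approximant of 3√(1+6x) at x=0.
(135*x**2/4 + 45*x/2 + 3)/(9*x**2/4 + 9*x/2 + 1)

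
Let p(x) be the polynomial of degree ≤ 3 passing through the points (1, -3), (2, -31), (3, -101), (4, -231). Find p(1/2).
7/8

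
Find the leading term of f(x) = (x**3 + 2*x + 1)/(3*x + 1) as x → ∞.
x**2/3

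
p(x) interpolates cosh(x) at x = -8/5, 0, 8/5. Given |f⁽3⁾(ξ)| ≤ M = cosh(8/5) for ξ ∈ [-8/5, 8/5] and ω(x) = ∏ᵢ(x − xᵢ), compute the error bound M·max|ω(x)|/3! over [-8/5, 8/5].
512*sqrt(3)*cosh(8/5)/3375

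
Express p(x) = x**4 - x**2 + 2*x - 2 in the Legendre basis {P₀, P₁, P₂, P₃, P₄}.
(-32/15)P₀ + (2)P₁ + (-2/21)P₂ + (8/35)P₄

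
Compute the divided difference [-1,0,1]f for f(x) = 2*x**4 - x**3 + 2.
2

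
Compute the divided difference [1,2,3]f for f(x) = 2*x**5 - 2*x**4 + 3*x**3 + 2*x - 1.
148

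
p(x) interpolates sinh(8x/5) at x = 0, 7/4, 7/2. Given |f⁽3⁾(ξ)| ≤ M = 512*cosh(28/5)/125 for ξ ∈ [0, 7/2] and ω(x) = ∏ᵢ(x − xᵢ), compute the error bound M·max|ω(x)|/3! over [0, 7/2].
2744*sqrt(3)*cosh(28/5)/3375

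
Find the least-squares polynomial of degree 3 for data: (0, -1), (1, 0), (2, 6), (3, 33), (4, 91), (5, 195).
-58/63 + (691/378)x + (-859/252)x² + (235/108)x³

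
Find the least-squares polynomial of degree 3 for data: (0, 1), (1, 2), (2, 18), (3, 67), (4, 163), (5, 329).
55/63 + (1/27)x + (-395/252)x² + (317/108)x³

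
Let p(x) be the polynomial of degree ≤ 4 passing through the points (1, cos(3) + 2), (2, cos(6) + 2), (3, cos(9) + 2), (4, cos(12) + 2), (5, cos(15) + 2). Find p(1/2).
-105*cos(6)/32 + 189*cos(9)/64 + 315*cos(3)/128 - 45*cos(12)/32 + 35*cos(15)/128 + 2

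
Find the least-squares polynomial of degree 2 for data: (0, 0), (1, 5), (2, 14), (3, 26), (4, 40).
-1/5 + (41/10)x + (3/2)x²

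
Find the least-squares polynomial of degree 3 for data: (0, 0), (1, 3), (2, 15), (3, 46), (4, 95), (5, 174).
1/42 + (-145/252)x + (197/84)x² + (17/18)x³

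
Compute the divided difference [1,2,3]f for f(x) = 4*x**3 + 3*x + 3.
24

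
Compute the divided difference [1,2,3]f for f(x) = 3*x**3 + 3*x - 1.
18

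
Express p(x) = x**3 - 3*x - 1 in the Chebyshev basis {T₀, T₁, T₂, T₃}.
-T₀ + (-9/4)T₁ + (1/4)T₃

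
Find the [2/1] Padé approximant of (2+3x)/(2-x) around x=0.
(3*x/2 + 1)/(1 - x/2)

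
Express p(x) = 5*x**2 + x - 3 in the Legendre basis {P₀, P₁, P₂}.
(-4/3)P₀ + P₁ + (10/3)P₂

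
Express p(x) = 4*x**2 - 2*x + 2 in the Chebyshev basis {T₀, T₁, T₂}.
(4)T₀ + (-2)T₁ + (2)T₂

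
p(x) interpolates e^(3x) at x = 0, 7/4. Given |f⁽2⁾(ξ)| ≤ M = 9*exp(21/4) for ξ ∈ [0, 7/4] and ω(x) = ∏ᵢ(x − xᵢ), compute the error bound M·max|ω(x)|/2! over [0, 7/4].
441*exp(21/4)/128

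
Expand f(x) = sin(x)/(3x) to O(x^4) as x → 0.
1/3 - x**2/18 + O(x**4)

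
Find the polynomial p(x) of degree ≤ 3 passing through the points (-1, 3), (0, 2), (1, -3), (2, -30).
-3*x**3 - 2*x**2 + 2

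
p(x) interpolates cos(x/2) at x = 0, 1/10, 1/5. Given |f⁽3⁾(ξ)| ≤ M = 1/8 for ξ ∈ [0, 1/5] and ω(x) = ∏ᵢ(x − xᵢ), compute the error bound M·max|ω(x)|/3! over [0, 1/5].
sqrt(3)/216000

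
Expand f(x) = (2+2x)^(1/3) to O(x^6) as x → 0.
2**(1/3) + 2**(1/3)*x/3 - 2**(1/3)*x**2/9 + 5*2**(1/3)*x**3/81 - 10*2**(1/3)*x**4/243 + 22*2**(1/3)*x**5/729 + O(x**6)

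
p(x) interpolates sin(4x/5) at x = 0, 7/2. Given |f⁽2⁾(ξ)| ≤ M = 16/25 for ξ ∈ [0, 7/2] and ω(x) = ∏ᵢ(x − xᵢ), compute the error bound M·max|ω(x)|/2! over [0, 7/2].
49/50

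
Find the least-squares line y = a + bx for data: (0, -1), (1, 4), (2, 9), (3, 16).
a = -7/5, b = 28/5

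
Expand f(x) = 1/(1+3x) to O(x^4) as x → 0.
1 - 3*x + 9*x**2 - 27*x**3 + O(x**4)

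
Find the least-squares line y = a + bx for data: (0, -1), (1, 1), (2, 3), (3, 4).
a = -4/5, b = 17/10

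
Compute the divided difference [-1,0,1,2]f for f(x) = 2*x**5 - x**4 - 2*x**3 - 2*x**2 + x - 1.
6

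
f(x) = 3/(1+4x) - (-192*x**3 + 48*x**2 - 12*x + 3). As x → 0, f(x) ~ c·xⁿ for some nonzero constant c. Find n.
4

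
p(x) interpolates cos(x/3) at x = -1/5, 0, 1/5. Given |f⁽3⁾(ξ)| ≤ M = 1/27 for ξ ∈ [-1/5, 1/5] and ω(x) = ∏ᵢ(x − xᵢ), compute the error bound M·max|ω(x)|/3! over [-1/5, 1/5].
sqrt(3)/91125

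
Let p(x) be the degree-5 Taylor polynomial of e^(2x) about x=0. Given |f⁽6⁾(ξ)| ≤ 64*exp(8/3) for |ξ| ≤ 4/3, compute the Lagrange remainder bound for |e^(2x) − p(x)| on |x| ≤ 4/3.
16384*exp(8/3)/32805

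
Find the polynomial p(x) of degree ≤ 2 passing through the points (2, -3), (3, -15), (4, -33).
-3*x**2 + 3*x + 3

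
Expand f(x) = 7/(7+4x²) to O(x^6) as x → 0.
1 - 4*x**2/7 + 16*x**4/49 + O(x**6)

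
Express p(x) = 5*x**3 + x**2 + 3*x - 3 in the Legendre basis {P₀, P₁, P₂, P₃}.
(-8/3)P₀ + (6)P₁ + (2/3)P₂ + (2)P₃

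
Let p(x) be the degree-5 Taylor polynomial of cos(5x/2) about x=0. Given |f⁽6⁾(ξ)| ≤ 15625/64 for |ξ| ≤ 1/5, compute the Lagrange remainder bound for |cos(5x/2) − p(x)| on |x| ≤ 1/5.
1/46080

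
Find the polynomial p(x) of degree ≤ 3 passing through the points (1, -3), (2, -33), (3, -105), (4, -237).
-3*x**3 - 3*x**2 + 3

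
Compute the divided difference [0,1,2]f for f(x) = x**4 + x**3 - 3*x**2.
7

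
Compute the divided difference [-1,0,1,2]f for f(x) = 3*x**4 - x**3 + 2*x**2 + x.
5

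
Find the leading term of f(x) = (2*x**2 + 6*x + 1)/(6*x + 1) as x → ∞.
x/3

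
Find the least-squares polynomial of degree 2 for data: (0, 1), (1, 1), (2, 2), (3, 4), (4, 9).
41/35 + (-87/70)x + (11/14)x²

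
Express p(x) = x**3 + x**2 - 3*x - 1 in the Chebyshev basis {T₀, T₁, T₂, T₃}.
(-1/2)T₀ + (-9/4)T₁ + (1/2)T₂ + (1/4)T₃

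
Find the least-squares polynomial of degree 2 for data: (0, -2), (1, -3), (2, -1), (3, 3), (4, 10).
-71/35 + (-15/7)x + (9/7)x²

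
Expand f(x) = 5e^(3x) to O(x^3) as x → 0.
5 + 15*x + 45*x**2/2 + O(x**3)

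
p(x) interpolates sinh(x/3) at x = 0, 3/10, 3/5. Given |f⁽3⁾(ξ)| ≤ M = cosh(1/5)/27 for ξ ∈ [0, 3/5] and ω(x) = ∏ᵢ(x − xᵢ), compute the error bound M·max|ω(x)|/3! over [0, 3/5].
sqrt(3)*cosh(1/5)/27000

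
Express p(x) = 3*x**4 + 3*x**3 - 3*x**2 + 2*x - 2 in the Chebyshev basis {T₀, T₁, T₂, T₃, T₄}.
(-19/8)T₀ + (17/4)T₁ + (3/4)T₃ + (3/8)T₄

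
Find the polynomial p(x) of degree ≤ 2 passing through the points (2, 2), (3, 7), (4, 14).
x**2 - 2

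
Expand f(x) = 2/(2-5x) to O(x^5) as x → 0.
1 + 5*x/2 + 25*x**2/4 + 125*x**3/8 + 625*x**4/16 + O(x**5)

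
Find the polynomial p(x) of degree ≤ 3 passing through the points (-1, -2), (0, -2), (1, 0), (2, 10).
x**3 + x**2 - 2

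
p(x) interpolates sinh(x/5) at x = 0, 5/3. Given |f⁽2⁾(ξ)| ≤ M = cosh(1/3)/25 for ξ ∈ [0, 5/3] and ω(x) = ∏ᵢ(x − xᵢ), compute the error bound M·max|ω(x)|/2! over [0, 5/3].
cosh(1/3)/72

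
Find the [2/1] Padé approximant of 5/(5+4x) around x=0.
1/(4*x/5 + 1)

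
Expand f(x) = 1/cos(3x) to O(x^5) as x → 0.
1 + 9*x**2/2 + 135*x**4/8 + O(x**5)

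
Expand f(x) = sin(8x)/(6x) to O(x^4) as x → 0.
4/3 - 128*x**2/9 + O(x**4)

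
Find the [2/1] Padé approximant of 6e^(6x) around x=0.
(36*x**2 + 24*x + 6)/(1 - 2*x)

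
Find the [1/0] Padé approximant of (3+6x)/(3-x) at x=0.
7*x/3 + 1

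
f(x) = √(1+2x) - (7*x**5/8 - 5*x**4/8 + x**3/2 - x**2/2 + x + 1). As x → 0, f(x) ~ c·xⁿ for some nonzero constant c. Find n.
6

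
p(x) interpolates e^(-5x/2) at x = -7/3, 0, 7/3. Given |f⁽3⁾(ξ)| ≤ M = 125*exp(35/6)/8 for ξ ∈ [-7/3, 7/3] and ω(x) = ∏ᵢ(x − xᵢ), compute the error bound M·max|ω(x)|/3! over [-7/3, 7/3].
42875*sqrt(3)*exp(35/6)/5832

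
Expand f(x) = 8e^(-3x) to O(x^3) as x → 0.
8 - 24*x + 36*x**2 + O(x**3)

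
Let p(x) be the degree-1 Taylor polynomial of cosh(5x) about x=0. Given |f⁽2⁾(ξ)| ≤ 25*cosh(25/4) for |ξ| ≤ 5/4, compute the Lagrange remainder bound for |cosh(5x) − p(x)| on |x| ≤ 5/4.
625*cosh(25/4)/32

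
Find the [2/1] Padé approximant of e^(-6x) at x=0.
(6*x**2 - 4*x + 1)/(2*x + 1)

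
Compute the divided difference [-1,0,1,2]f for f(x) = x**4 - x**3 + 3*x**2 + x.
1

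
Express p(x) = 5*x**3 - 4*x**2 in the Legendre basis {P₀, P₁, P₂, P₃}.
(-4/3)P₀ + (3)P₁ + (-8/3)P₂ + (2)P₃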